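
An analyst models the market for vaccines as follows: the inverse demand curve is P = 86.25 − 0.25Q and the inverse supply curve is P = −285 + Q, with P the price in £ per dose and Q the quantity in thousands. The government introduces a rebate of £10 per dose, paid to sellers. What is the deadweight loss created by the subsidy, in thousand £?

Deadweight loss = £40 thousand.

Rewrite in direct form: Qd = 345 − 4P and Qs = P + 285.
Before the subsidy: set 345 − 4P = P + 285 → P* = £12, Q* = 297.
With a per-unit subsidy paid to sellers, each receives P + 10 per unit sold, so supply becomes Qs = (P + 10) + 285.
New equilibrium: buyers pay £10, sellers receive £20, Q = 305. (Wedge: Pb − Ps = −10.)
Quantity rises by |ΔQ| = |297 − 305| = 8.
DWL = ½ · t · |ΔQ| = ½ · 10 · 8 = £40.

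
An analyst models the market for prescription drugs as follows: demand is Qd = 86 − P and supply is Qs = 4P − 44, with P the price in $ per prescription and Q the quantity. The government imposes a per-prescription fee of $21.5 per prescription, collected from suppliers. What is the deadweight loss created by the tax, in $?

Deadweight loss = $184.9.

Without the tax, 86 − P = 4P − 44 gives 5P = 130, so P* = $26 and Q* = 60.
With the tax collected from suppliers, supply shifts: Qs = 4(P − 21.5) − 44.
Solving gives Q = 42.8 with consumers paying $43.2 and suppliers receiving $21.7 (the $21.5 wedge).
Quantity falls by |ΔQ| = |60 − 42.8| = 17.2.
DWL = ½ · t · |ΔQ| = ½ · 21.5 · 17.2 = $184.9.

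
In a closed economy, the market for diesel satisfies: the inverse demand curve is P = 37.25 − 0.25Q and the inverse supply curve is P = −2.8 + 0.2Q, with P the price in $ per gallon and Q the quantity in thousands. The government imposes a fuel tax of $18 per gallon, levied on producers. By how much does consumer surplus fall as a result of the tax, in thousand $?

Rewrite in direct form: Qd = 149 − 4P and Qs = 5P + 14.
Before the tax: set 149 − 4P = 5P + 14 → P* = $15, Q* = 89.
With the tax collected from producers, supply shifts: Qs = 5(P − 18) + 14.
Solving gives Q = 49 with consumers paying $25 and producers receiving $7 (the $18 wedge).
ΔCS is the trapezoid between Q = 49 and Q = 89 of height $10: ½ · (89 + 49) · 10 = $690.

Consumer surplus falls by $690 thousand.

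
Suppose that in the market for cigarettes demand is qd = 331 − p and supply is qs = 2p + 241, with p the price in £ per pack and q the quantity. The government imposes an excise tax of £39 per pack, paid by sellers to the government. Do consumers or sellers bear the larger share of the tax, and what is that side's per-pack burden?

Before the tax: set 331 − p = 2p + 241 → p* = £30, q* = 301.
With the tax collected from sellers, supply shifts: qs = 2(p − 39) + 241.
Solving gives q = 275 with consumers paying £56 and sellers receiving £17 (the £39 wedge).
Per-pack burden: consumers £26, sellers £13.
Consumers take the larger share because demand is less price-elastic here (demand slope 1 vs supply slope 2).
The less price-elastic side of the market bears the larger share of a per-unit tax.

Consumers bear the larger share: £26 per pack.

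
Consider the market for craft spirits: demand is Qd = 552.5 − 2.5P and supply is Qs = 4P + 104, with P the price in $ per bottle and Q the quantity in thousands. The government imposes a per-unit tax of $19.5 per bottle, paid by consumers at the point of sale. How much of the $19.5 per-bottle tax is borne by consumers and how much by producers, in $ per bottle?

Consumers bear $12 per bottle; producers bear $7.5 per bottle.

Without the tax, 552.5 − 2.5P = 4P + 104 gives 6.5P = 448.5, so P* = $69 and Q* = 380.
With the tax collected from consumers, demand (in seller-price terms) shifts: Qd = 552.5 − 2.5(P + 19.5).
New equilibrium: consumers pay $81, producers receive $61.5, Q = 350. (Wedge: Pb − Ps = 19.5.)
Burden on consumers: $12; on producers: $7.5. (They sum to $19.5.)
The less price-elastic side of the market bears the larger share of a per-unit tax.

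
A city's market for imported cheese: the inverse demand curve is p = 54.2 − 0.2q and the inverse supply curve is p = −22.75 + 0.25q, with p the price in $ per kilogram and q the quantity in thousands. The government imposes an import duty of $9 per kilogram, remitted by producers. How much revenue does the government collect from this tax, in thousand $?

Tax revenue = $1359 thousand.

Rewrite in direct form: qd = 271 − 5p and qs = 4p + 91.
Before the tax: set 271 − 5p = 4p + 91 → p* = $20, q* = 171.
With the tax collected from producers, supply shifts: qs = 4(p − 9) + 91.
Solving gives q = 151 with consumers paying $24 and producers receiving $15 (the $9 wedge).
Revenue = t · Q = 9 · 151 = $1359.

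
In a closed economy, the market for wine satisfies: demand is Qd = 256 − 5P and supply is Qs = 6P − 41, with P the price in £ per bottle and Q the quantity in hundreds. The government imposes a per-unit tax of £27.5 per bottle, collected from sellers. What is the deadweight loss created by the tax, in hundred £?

Deadweight loss = £1031.25 hundred.

Before the tax: set 256 − 5P = 6P − 41 → P* = £27, Q* = 121.
With the tax collected from sellers, supply shifts: Qs = 6(P − 27.5) − 41.
New equilibrium: buyers pay £42, sellers receive £14.5, Q = 46. (Wedge: Pb − Ps = 27.5.)
Quantity falls by |ΔQ| = |121 − 46| = 75.
DWL = ½ · t · |ΔQ| = ½ · 27.5 · 75 = £1031.25.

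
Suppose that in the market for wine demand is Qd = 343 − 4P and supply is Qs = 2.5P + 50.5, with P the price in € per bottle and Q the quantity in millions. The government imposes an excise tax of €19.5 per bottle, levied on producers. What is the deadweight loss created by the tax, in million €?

Deadweight loss = €292.5 million.

Without the tax, 343 − 4P = 2.5P + 50.5 gives 6.5P = 292.5, so P* = €45 and Q* = 163.
With the tax collected from producers, supply shifts: Qs = 2.5(P − 19.5) + 50.5.
Solving gives Q = 133 with buyers paying €52.5 and producers receiving €33 (the €19.5 wedge).
Quantity falls by |ΔQ| = |163 − 133| = 30.
DWL = ½ · t · |ΔQ| = ½ · 19.5 · 30 = €292.5.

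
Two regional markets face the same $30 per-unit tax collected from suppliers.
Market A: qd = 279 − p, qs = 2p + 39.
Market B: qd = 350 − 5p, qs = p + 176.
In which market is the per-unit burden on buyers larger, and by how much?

Market A: pre-tax p* = $80, q* = 199; post-tax q = 179; per-unit burden on buyers = $20.
Market B: pre-tax p* = $29, q* = 205; post-tax q = 180; per-unit burden on buyers = $5.
Difference: $20 vs $5 → market A is larger by $15.

Market A, by $15.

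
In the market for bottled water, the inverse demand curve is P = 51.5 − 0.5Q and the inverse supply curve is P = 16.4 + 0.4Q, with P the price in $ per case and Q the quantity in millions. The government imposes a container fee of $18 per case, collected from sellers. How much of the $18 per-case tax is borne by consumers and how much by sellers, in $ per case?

Inverting to Q(P) form: Qd = 103 − 2P; Qs = 2.5P − 41.
Without the tax, 103 − 2P = 2.5P − 41 gives 4.5P = 144, so P* = $32 and Q* = 39.
With the tax collected from sellers, supply shifts: Qs = 2.5(P − 18) − 41.
New equilibrium: consumers pay $42, sellers receive $24, Q = 19. (Wedge: Pb − Ps = 18.)
Burden on consumers: $10; on sellers: $8. (They sum to $18.)

Consumers bear $10 per case; sellers bear $8 per case.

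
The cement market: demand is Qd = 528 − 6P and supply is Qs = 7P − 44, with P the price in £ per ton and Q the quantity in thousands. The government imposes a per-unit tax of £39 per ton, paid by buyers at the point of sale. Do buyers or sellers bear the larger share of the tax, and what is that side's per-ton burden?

Without the tax, 528 − 6P = 7P − 44 gives 13P = 572, so P* = £44 and Q* = 264.
With the tax collected from buyers, demand (in seller-price terms) shifts: Qd = 528 − 6(P + 39).
New equilibrium: buyers pay £65, sellers receive £26, Q = 138. (Wedge: Pb − Ps = 39.)
Per-ton burden: buyers £21, sellers £18.
Buyers take the larger share because demand is less price-elastic here (demand slope 6 vs supply slope 7).
The less price-elastic side of the market bears the larger share of a per-unit tax.

Buyers bear the larger share: £21 per ton.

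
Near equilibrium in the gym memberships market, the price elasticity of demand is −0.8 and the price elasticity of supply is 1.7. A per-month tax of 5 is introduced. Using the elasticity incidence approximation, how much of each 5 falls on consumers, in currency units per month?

Incidence ratio: consumers' share ≈ εs / (εs + |εd|) = 1.7 / (1.7 + 0.8) = 0.68.
So consumers bear ≈ 0.68 × 5 = 3.4; sellers bear 1.6.

Consumers bear ≈ 3.4 per month.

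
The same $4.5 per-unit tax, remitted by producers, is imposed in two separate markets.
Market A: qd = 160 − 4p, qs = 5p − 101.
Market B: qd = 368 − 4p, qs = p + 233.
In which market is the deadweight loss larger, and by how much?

Market A, by $14.4.

Market A: pre-tax p* = $29, q* = 44; post-tax q = 34; deadweight loss = $22.5.
Market B: pre-tax p* = $27, q* = 260; post-tax q = 256.4; deadweight loss = $8.1.
Difference: $22.5 vs $8.1 → market A is larger by $14.4.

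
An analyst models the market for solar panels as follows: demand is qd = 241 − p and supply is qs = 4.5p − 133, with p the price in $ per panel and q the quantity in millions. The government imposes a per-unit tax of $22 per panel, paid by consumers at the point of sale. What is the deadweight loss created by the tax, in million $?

Deadweight loss = $198 million.

Without the tax, 241 − p = 4.5p − 133 gives 5.5p = 374, so p* = $68 and q* = 173.
With the tax collected from consumers, demand (in seller-price terms) shifts: qd = 241 − (p + 22).
Solving gives q = 155 with consumers paying $86 and producers receiving $64 (the $22 wedge).
Quantity falls by |ΔQ| = |173 − 155| = 18.
DWL = ½ · t · |ΔQ| = ½ · 22 · 18 = $198.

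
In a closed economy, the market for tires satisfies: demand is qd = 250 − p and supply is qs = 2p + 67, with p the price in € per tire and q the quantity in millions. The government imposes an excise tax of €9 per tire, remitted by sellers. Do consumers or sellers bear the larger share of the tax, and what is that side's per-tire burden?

Without the tax, 250 − p = 2p + 67 gives 3p = 183, so p* = €61 and q* = 189.
With the tax collected from sellers, supply shifts: qs = 2(p − 9) + 67.
New equilibrium: consumers pay €67, sellers receive €58, q = 183. (Wedge: pb − ps = 9.)
Per-tire burden: consumers €6, sellers €3.
Consumers take the larger share because demand is less price-elastic here (demand slope 1 vs supply slope 2).
The less price-elastic side of the market bears the larger share of a per-unit tax.

Consumers bear the larger share: €6 per tire.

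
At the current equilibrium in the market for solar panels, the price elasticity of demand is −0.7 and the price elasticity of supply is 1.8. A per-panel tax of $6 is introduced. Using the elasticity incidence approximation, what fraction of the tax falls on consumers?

Incidence ratio: consumers' share ≈ εs / (εs + |εd|) = 1.8 / (1.8 + 0.7) = 0.72.
Supply is the more elastic side, so consumers bear the larger share.

Consumers' share ≈ 0.72.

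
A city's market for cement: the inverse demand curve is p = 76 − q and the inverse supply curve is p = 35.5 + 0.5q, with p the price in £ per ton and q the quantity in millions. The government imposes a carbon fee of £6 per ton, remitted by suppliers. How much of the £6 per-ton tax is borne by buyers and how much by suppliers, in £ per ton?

Buyers bear £4 per ton; suppliers bear £2 per ton.

Inverting to q(p) form: qd = 76 − p; qs = 2p − 71.
Before the tax: set 76 − p = 2p − 71 → p* = £49, q* = 27.
With the tax collected from suppliers, supply shifts: qs = 2(p − 6) − 71.
New equilibrium: buyers pay £53, suppliers receive £47, q = 23. (Wedge: pb − ps = 6.)
Burden on buyers: £4; on suppliers: £2. (They sum to £6.)
The less price-elastic side of the market bears the larger share of a per-unit tax.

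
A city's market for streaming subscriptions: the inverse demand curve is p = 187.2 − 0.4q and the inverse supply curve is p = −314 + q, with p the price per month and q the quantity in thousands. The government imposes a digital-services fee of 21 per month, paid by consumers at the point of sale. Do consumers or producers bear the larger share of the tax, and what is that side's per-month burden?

Rewrite in direct form: qd = 468 − 2.5p and qs = p + 314.
Before the tax: set 468 − 2.5p = p + 314 → p* = 44, q* = 358.
With the tax collected from consumers, demand (in seller-price terms) shifts: qd = 468 − 2.5(p + 21).
Solving gives q = 343 with consumers paying 50 and producers receiving 29 (the 21 wedge).
Per-month burden: consumers 6, producers 15.
Producers take the larger share because supply is less price-elastic here (demand slope 2.5 vs supply slope 1).

Producers bear the larger share: 15 per month.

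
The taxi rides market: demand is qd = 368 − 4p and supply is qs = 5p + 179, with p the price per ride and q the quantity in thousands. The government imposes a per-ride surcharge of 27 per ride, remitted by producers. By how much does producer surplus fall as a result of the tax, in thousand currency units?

Producer surplus falls by 3048 thousand.

Before the tax: set 368 − 4p = 5p + 179 → p* = 21, q* = 284.
With the tax collected from producers, supply shifts: qs = 5(p − 27) + 179.
Solving gives q = 224 with buyers paying 36 and producers receiving 9 (the 27 wedge).
ΔPS is the trapezoid between Q = 224 and Q = 284 of height 12: ½ · (284 + 224) · 12 = 3048.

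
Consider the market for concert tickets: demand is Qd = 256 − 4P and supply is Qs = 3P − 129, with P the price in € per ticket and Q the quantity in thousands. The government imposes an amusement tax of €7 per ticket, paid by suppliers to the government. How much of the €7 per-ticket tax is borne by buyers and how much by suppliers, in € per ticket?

Without the tax, 256 − 4P = 3P − 129 gives 7P = 385, so P* = €55 and Q* = 36.
With the tax collected from suppliers, supply shifts: Qs = 3(P − 7) − 129.
New equilibrium: buyers pay €58, suppliers receive €51, Q = 24. (Wedge: Pb − Ps = 7.)
Burden on buyers: €3; on suppliers: €4. (They sum to €7.)

Buyers bear €3 per ticket; suppliers bear €4 per ticket.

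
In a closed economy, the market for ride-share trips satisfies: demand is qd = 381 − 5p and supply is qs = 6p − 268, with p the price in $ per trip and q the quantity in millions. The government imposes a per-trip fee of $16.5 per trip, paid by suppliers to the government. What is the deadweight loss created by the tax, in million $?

Deadweight loss = $371.25 million.

Before the tax: set 381 − 5p = 6p − 268 → p* = $59, q* = 86.
With the tax collected from suppliers, supply shifts: qs = 6(p − 16.5) − 268.
Solving gives q = 41 with consumers paying $68 and suppliers receiving $51.5 (the $16.5 wedge).
Quantity falls by |ΔQ| = |86 − 41| = 45.
DWL = ½ · t · |ΔQ| = ½ · 16.5 · 45 = $371.25.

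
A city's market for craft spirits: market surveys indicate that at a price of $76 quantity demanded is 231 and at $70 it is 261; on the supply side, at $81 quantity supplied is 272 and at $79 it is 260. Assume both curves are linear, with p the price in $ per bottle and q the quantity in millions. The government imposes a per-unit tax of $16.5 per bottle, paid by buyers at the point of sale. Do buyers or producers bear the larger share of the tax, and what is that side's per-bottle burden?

Buyers bear the larger share: $9 per bottle.

Demand slope: (261 − 231)/(70 − 76) = -5, so qd = 611 − 5p.
Supply slope: (260 − 272)/(79 − 81) = 6, so qs = 6p − 214.
Without the tax, 611 − 5p = 6p − 214 gives 11p = 825, so p* = $75 and q* = 236.
With the tax collected from buyers, demand (in seller-price terms) shifts: qd = 611 − 5(p + 16.5).
New equilibrium: buyers pay $84, producers receive $67.5, q = 191. (Wedge: pb − ps = 16.5.)
Per-bottle burden: buyers $9, producers $7.5.
Buyers take the larger share because demand is less price-elastic here (demand slope 5 vs supply slope 6).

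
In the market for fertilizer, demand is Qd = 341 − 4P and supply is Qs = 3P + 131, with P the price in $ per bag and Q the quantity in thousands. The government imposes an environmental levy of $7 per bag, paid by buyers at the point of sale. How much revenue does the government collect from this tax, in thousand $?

Tax revenue = $1463 thousand.

Without the tax, 341 − 4P = 3P + 131 gives 7P = 210, so P* = $30 and Q* = 221.
With the tax collected from buyers, demand (in seller-price terms) shifts: Qd = 341 − 4(P + 7).
New equilibrium: buyers pay $33, producers receive $26, Q = 209. (Wedge: Pb − Ps = 7.)
Revenue = t · Q = 7 · 209 = $1463.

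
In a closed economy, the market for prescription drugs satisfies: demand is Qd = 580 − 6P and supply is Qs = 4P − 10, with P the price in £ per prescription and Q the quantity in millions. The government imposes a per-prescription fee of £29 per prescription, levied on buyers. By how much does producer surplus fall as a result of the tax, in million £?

Without the tax, 580 − 6P = 4P − 10 gives 10P = 590, so P* = £59 and Q* = 226.
With the tax collected from buyers, demand (in seller-price terms) shifts: Qd = 580 − 6(P + 29).
Solving gives Q = 156.4 with buyers paying £70.6 and sellers receiving £41.6 (the £29 wedge).
ΔPS is the trapezoid between Q = 156.4 and Q = 226 of height £17.4: ½ · (226 + 156.4) · 17.4 = £3326.88.

Producer surplus falls by £3326.88 million.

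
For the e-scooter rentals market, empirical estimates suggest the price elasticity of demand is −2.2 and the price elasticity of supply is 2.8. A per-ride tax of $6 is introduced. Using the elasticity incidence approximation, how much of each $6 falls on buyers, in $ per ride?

Buyers bear ≈ $3.36 per ride.

Incidence ratio: buyers' share ≈ εs / (εs + |εd|) = 2.8 / (2.8 + 2.2) = 0.56.
So buyers bear ≈ 0.56 × $6 = $3.36; producers bear $2.64.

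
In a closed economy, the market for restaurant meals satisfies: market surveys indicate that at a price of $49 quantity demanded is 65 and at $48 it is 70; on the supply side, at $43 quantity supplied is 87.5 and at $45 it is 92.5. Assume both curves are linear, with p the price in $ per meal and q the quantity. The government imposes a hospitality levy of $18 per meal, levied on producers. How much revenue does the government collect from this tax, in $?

Demand slope: (70 − 65)/(48 − 49) = -5, so qd = 310 − 5p.
Supply slope: (92.5 − 87.5)/(45 − 43) = 2.5, so qs = 2.5p − 20.
Without the tax, 310 − 5p = 2.5p − 20 gives 7.5p = 330, so p* = $44 and q* = 90.
With the tax collected from producers, supply shifts: qs = 2.5(p − 18) − 20.
Solving gives q = 60 with buyers paying $50 and producers receiving $32 (the $18 wedge).
Revenue = t · Q = 18 · 60 = $1080.

Tax revenue = $1080.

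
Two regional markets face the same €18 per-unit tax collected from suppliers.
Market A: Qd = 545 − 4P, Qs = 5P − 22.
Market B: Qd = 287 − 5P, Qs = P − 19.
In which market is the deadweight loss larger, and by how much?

Market A, by €225.

Market A: pre-tax P* = €63, Q* = 293; post-tax Q = 253; deadweight loss = €360.
Market B: pre-tax P* = €51, Q* = 32; post-tax Q = 17; deadweight loss = €135.
Difference: €360 vs €135 → market A is larger by €225.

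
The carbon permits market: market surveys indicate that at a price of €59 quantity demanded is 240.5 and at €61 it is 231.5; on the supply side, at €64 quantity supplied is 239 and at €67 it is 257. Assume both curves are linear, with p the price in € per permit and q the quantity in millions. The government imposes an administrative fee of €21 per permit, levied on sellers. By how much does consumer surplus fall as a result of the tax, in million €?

Consumer surplus falls by €2400 million.

Demand slope: (231.5 − 240.5)/(61 − 59) = -4.5, so qd = 506 − 4.5p.
Supply slope: (257 − 239)/(67 − 64) = 6, so qs = 6p − 145.
Without the tax, 506 − 4.5p = 6p − 145 gives 10.5p = 651, so p* = €62 and q* = 227.
With the tax collected from sellers, supply shifts: qs = 6(p − 21) − 145.
Solving gives q = 173 with buyers paying €74 and sellers receiving €53 (the €21 wedge).
ΔCS is the trapezoid between Q = 173 and Q = 227 of height €12: ½ · (227 + 173) · 12 = €2400.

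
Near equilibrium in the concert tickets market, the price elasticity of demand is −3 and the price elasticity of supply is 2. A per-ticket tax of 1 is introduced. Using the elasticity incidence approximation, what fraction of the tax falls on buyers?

Incidence ratio: buyers' share ≈ εs / (εs + |εd|) = 2 / (2 + 3) = 0.4.
Supply is the less elastic side, so buyers bear the smaller share.

Buyers' share ≈ 0.4.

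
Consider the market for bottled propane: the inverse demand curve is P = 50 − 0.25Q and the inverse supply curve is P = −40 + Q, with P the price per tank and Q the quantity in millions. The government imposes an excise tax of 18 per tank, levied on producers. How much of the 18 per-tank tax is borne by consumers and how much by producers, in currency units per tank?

Consumers bear 3.6 per tank; producers bear 14.4 per tank.

Rewrite in direct form: Qd = 200 − 4P and Qs = P + 40.
Without the tax, 200 − 4P = P + 40 gives 5P = 160, so P* = 32 and Q* = 72.
With the tax collected from producers, supply shifts: Qs = (P − 18) + 40.
Solving gives Q = 57.6 with consumers paying 35.6 and producers receiving 17.6 (the 18 wedge).
Burden on consumers: 3.6; on producers: 14.4. (They sum to 18.)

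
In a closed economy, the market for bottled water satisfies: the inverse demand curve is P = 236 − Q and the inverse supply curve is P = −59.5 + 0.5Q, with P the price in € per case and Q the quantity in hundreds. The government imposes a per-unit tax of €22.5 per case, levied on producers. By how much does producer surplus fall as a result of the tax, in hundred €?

Producer surplus falls by €1421.25 hundred.

Inverting to Q(P) form: Qd = 236 − P; Qs = 2P + 119.
Without the tax, 236 − P = 2P + 119 gives 3P = 117, so P* = €39 and Q* = 197.
With the tax collected from producers, supply shifts: Qs = 2(P − 22.5) + 119.
New equilibrium: consumers pay €54, producers receive €31.5, Q = 182. (Wedge: Pb − Ps = 22.5.)
ΔPS is the trapezoid between Q = 182 and Q = 197 of height €7.5: ½ · (197 + 182) · 7.5 = €1421.25.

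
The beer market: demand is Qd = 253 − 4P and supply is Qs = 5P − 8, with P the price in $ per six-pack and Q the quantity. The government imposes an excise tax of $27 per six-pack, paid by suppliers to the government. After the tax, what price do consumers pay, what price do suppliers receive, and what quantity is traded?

Consumers pay $44; suppliers receive $17; quantity = 77.

Before the tax: set 253 − 4P = 5P − 8 → P* = $29, Q* = 137.
With the tax collected from suppliers, supply shifts: Qs = 5(P − 27) − 8.
Solving gives Q = 77 with consumers paying $44 and suppliers receiving $17 (the $27 wedge).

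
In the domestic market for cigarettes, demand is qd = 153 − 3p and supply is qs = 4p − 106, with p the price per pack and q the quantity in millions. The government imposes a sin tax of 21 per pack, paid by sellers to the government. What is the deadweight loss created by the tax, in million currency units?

Deadweight loss = 378 million.

Before the tax: set 153 − 3p = 4p − 106 → p* = 37, q* = 42.
With the tax collected from sellers, supply shifts: qs = 4(p − 21) − 106.
New equilibrium: buyers pay 49, sellers receive 28, q = 6. (Wedge: pb − ps = 21.)
Quantity falls by |ΔQ| = |42 − 6| = 36.
DWL = ½ · t · |ΔQ| = ½ · 21 · 36 = 378.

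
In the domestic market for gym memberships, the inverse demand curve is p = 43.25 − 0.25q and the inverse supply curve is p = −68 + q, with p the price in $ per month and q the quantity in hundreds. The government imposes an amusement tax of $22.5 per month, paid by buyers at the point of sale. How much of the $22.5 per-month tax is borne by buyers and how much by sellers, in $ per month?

Buyers bear $4.5 per month; sellers bear $18 per month.

Inverting to q(p) form: qd = 173 − 4p; qs = p + 68.
Before the tax: set 173 − 4p = p + 68 → p* = $21, q* = 89.
With the tax collected from buyers, demand (in seller-price terms) shifts: qd = 173 − 4(p + 22.5).
Solving gives q = 71 with buyers paying $25.5 and sellers receiving $3 (the $22.5 wedge).
Burden on buyers: $4.5; on sellers: $18. (They sum to $22.5.)
The less price-elastic side of the market bears the larger share of a per-unit tax.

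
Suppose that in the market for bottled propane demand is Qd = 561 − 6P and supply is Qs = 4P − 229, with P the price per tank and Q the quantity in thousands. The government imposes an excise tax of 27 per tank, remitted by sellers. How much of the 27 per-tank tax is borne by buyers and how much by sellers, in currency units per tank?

Before the tax: set 561 − 6P = 4P − 229 → P* = 79, Q* = 87.
With the tax collected from sellers, supply shifts: Qs = 4(P − 27) − 229.
Solving gives Q = 22.2 with buyers paying 89.8 and sellers receiving 62.8 (the 27 wedge).
Burden on buyers: 10.8; on sellers: 16.2. (They sum to 27.)
The less price-elastic side of the market bears the larger share of a per-unit tax.

Buyers bear 10.8 per tank; sellers bear 16.2 per tank.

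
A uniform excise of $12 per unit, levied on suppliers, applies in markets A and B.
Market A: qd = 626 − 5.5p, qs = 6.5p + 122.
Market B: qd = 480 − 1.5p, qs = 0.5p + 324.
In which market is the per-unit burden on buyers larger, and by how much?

Market A, by $3.5.

Market A: pre-tax p* = $42, q* = 395; post-tax q = 359.25; per-unit burden on buyers = $6.5.
Market B: pre-tax p* = $78, q* = 363; post-tax q = 358.5; per-unit burden on buyers = $3.
Difference: $6.5 vs $3 → market A is larger by $3.5.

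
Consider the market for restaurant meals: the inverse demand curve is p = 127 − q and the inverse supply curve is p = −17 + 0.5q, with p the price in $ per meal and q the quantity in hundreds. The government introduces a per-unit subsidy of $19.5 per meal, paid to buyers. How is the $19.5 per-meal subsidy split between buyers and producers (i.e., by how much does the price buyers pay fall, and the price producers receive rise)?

Buyers gain $13 per meal; producers gain $6.5 per meal.

Inverting to q(p) form: qd = 127 − p; qs = 2p + 34.
Without the subsidy, 127 − p = 2p + 34 gives 3p = 93, so p* = $31 and q* = 96.
With a per-unit subsidy paid to buyers, each effectively pays p − 19.5, so demand becomes qd = 127 − (p − 19.5).
Solving gives q = 109 with buyers paying $18 and producers receiving $37.5 (the $19.5 wedge).
Gain to buyers: $13; to producers: $6.5. (They sum to $19.5.)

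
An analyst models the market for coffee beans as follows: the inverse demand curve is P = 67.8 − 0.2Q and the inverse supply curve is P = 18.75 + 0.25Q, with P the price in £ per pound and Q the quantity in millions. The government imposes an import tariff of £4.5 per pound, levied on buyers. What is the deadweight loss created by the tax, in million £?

Inverting to Q(P) form: Qd = 339 − 5P; Qs = 4P − 75.
Without the tax, 339 − 5P = 4P − 75 gives 9P = 414, so P* = £46 and Q* = 109.
With the tax collected from buyers, demand (in seller-price terms) shifts: Qd = 339 − 5(P + 4.5).
Solving gives Q = 99 with buyers paying £48 and sellers receiving £43.5 (the £4.5 wedge).
Quantity falls by |ΔQ| = |109 − 99| = 10.
DWL = ½ · t · |ΔQ| = ½ · 4.5 · 10 = £22.5.

Deadweight loss = £22.5 million.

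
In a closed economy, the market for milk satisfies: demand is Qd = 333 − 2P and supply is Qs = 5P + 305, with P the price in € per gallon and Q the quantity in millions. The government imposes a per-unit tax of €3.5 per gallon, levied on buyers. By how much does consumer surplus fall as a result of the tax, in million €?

Consumer surplus falls by €806.25 million.

Before the tax: set 333 − 2P = 5P + 305 → P* = €4, Q* = 325.
With the tax collected from buyers, demand (in seller-price terms) shifts: Qd = 333 − 2(P + 3.5).
Solving gives Q = 320 with buyers paying €6.5 and suppliers receiving €3 (the €3.5 wedge).
ΔCS is the trapezoid between Q = 320 and Q = 325 of height €2.5: ½ · (325 + 320) · 2.5 = €806.25.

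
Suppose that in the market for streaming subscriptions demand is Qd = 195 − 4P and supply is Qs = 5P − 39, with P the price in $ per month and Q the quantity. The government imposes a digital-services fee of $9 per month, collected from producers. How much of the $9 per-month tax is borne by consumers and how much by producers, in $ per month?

Before the tax: set 195 − 4P = 5P − 39 → P* = $26, Q* = 91.
With the tax collected from producers, supply shifts: Qs = 5(P − 9) − 39.
Solving gives Q = 71 with consumers paying $31 and producers receiving $22 (the $9 wedge).
Burden on consumers: $5; on producers: $4. (They sum to $9.)

Consumers bear $5 per month; producers bear $4 per month.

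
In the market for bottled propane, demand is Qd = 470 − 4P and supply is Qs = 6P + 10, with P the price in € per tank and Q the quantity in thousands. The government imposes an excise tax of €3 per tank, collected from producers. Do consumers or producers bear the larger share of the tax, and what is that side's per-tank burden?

Without the tax, 470 − 4P = 6P + 10 gives 10P = 460, so P* = €46 and Q* = 286.
With the tax collected from producers, supply shifts: Qs = 6(P − 3) + 10.
Solving gives Q = 278.8 with consumers paying €47.8 and producers receiving €44.8 (the €3 wedge).
Per-tank burden: consumers €1.8, producers €1.2.
Consumers take the larger share because demand is less price-elastic here (demand slope 4 vs supply slope 6).

Consumers bear the larger share: €1.8 per tank.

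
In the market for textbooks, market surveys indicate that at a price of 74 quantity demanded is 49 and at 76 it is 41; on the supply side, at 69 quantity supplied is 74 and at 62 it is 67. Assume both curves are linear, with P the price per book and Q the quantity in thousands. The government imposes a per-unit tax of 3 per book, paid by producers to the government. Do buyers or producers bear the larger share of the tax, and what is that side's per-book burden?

Demand slope: (41 − 49)/(76 − 74) = -4, so Qd = 345 − 4P.
Supply slope: (67 − 74)/(62 − 69) = 1, so Qs = P + 5.
Without the tax, 345 − 4P = P + 5 gives 5P = 340, so P* = 68 and Q* = 73.
With the tax collected from producers, supply shifts: Qs = (P − 3) + 5.
New equilibrium: buyers pay 68.6, producers receive 65.6, Q = 70.6. (Wedge: Pb − Ps = 3.)
Per-book burden: buyers 0.6, producers 2.4.
Producers take the larger share because supply is less price-elastic here (demand slope 4 vs supply slope 1).
The less price-elastic side of the market bears the larger share of a per-unit tax.

Producers bear the larger share: 2.4 per book.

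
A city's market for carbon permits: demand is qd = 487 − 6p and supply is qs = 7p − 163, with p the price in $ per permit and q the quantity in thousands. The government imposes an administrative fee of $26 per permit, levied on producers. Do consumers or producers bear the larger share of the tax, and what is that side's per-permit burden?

Without the tax, 487 − 6p = 7p − 163 gives 13p = 650, so p* = $50 and q* = 187.
With the tax collected from producers, supply shifts: qs = 7(p − 26) − 163.
New equilibrium: consumers pay $64, producers receive $38, q = 103. (Wedge: pb − ps = 26.)
Per-permit burden: consumers $14, producers $12.
Consumers take the larger share because demand is less price-elastic here (demand slope 6 vs supply slope 7).

Consumers bear the larger share: $14 per permit.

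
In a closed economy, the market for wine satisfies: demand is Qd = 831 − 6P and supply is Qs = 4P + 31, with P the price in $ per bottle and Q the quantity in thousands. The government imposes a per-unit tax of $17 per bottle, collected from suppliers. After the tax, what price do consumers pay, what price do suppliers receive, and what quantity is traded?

Consumers pay $86.8; suppliers receive $69.8; quantity = 310.2.

Before the tax: set 831 − 6P = 4P + 31 → P* = $80, Q* = 351.
With the tax collected from suppliers, supply shifts: Qs = 4(P − 17) + 31.
New equilibrium: consumers pay $86.8, suppliers receive $69.8, Q = 310.2. (Wedge: Pb − Ps = 17.)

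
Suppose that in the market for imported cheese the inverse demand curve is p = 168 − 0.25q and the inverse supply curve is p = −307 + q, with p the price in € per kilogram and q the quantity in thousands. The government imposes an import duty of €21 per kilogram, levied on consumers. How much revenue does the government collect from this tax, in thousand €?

Inverting to q(p) form: qd = 672 − 4p; qs = p + 307.
Before the tax: set 672 − 4p = p + 307 → p* = €73, q* = 380.
With the tax collected from consumers, demand (in seller-price terms) shifts: qd = 672 − 4(p + 21).
Solving gives q = 363.2 with consumers paying €77.2 and suppliers receiving €56.2 (the €21 wedge).
Revenue = t · Q = 21 · 363.2 = €7627.2.

Tax revenue = €7627.2 thousand.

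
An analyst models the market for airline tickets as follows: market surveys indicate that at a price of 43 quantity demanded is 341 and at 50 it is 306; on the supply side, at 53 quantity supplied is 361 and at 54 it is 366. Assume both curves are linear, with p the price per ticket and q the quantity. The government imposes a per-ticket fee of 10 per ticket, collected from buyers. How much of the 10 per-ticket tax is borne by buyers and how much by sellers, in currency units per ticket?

Demand slope: (306 − 341)/(50 − 43) = -5, so qd = 556 − 5p.
Supply slope: (366 − 361)/(54 − 53) = 5, so qs = 5p + 96.
Before the tax: set 556 − 5p = 5p + 96 → p* = 46, q* = 326.
With the tax collected from buyers, demand (in seller-price terms) shifts: qd = 556 − 5(p + 10).
Solving gives q = 301 with buyers paying 51 and sellers receiving 41 (the 10 wedge).
Burden on buyers: 5; on sellers: 5. (They sum to 10.)
The less price-elastic side of the market bears the larger share of a per-unit tax.

Buyers bear 5 per ticket; sellers bear 5 per ticket.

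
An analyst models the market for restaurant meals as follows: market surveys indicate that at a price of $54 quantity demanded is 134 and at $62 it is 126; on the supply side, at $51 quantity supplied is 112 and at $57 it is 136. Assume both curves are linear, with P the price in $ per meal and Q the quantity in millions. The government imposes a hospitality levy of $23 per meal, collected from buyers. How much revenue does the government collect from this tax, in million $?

Demand slope: (126 − 134)/(62 − 54) = -1, so Qd = 188 − P.
Supply slope: (136 − 112)/(57 − 51) = 4, so Qs = 4P − 92.
Without the tax, 188 − P = 4P − 92 gives 5P = 280, so P* = $56 and Q* = 132.
With the tax collected from buyers, demand (in seller-price terms) shifts: Qd = 188 − (P + 23).
Solving gives Q = 113.6 with buyers paying $74.4 and producers receiving $51.4 (the $23 wedge).
Revenue = t · Q = 23 · 113.6 = $2612.8.

Tax revenue = $2612.8 million.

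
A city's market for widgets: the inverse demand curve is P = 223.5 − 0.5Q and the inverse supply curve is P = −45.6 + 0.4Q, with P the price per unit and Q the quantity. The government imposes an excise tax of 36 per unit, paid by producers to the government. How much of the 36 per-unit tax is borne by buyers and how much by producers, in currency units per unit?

Buyers bear 20 per unit; producers bear 16 per unit.

Rewrite in direct form: Qd = 447 − 2P and Qs = 2.5P + 114.
Before the tax: set 447 − 2P = 2.5P + 114 → P* = 74, Q* = 299.
With the tax collected from producers, supply shifts: Qs = 2.5(P − 36) + 114.
Solving gives Q = 259 with buyers paying 94 and producers receiving 58 (the 36 wedge).
Burden on buyers: 20; on producers: 16. (They sum to 36.)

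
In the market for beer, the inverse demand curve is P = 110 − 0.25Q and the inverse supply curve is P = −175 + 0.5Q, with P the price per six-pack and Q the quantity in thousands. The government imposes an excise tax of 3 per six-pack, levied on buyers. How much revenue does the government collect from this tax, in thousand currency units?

Tax revenue = 1128 thousand.

Rewrite in direct form: Qd = 440 − 4P and Qs = 2P + 350.
Without the tax, 440 − 4P = 2P + 350 gives 6P = 90, so P* = 15 and Q* = 380.
With the tax collected from buyers, demand (in seller-price terms) shifts: Qd = 440 − 4(P + 3).
New equilibrium: buyers pay 16, producers receive 13, Q = 376. (Wedge: Pb − Ps = 3.)
Revenue = t · Q = 3 · 376 = 1128.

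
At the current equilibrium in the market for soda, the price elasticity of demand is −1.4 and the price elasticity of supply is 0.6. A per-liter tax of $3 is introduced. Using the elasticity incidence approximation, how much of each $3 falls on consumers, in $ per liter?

Incidence ratio: consumers' share ≈ εs / (εs + |εd|) = 0.6 / (0.6 + 1.4) = 0.3.
So consumers bear ≈ 0.3 × $3 = $0.9; suppliers bear $2.1.

Consumers bear ≈ $0.9 per liter.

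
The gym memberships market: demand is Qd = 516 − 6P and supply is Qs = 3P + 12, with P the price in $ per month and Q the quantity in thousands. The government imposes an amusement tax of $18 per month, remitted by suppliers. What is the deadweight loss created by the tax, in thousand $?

Deadweight loss = $324 thousand.

Without the tax, 516 − 6P = 3P + 12 gives 9P = 504, so P* = $56 and Q* = 180.
With the tax collected from suppliers, supply shifts: Qs = 3(P − 18) + 12.
Solving gives Q = 144 with consumers paying $62 and suppliers receiving $44 (the $18 wedge).
Quantity falls by |ΔQ| = |180 − 144| = 36.
DWL = ½ · t · |ΔQ| = ½ · 18 · 36 = $324.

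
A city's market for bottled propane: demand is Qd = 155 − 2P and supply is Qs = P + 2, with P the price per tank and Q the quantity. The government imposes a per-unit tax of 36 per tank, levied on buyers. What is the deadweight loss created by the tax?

Before the tax: set 155 − 2P = P + 2 → P* = 51, Q* = 53.
With the tax collected from buyers, demand (in seller-price terms) shifts: Qd = 155 − 2(P + 36).
New equilibrium: buyers pay 63, producers receive 27, Q = 29. (Wedge: Pb − Ps = 36.)
Quantity falls by |ΔQ| = |53 − 29| = 24.
DWL = ½ · t · |ΔQ| = ½ · 36 · 24 = 432.

Deadweight loss = 432.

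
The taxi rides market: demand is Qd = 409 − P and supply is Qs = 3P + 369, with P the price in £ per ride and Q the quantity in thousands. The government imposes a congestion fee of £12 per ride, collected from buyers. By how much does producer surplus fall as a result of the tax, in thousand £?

Producer surplus falls by £1183.5 thousand.

Before the tax: set 409 − P = 3P + 369 → P* = £10, Q* = 399.
With the tax collected from buyers, demand (in seller-price terms) shifts: Qd = 409 − (P + 12).
Solving gives Q = 390 with buyers paying £19 and sellers receiving £7 (the £12 wedge).
ΔPS is the trapezoid between Q = 390 and Q = 399 of height £3: ½ · (399 + 390) · 3 = £1183.5.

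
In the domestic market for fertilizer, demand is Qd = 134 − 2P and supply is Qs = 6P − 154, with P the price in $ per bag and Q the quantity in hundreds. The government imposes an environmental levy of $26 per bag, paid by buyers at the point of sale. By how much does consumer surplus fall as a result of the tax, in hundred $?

Before the tax: set 134 − 2P = 6P − 154 → P* = $36, Q* = 62.
With the tax collected from buyers, demand (in seller-price terms) shifts: Qd = 134 − 2(P + 26).
New equilibrium: buyers pay $55.5, producers receive $29.5, Q = 23. (Wedge: Pb − Ps = 26.)
ΔCS is the trapezoid between Q = 23 and Q = 62 of height $19.5: ½ · (62 + 23) · 19.5 = $828.75.

Consumer surplus falls by $828.75 hundred.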